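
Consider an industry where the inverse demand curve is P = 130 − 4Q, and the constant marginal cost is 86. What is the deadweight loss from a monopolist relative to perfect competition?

Under competition P = MC = 86, so Q = (130 − 86)/4 = 11.
A monopolist chooses Q where MR = MC. MR = 130 − 8Q; setting this equal to 86 gives Q = 5.5 and P = 108.
DWL is the triangle between Q = 5.5 and Q = 11: ½·(11 − 5.5)·(108 − 86) = 60.5.

DWL = 60.5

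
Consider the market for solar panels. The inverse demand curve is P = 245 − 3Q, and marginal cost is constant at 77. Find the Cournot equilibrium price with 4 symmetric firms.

With 4 symmetric Cournot firms, each firm's FOC gives 245 − 15q = 77, so q = 11.2, Q = 4·11.2 = 44.8, and P = 110.6.

P = 110.6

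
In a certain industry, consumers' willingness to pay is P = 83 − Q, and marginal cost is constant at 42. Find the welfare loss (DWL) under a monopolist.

Competitive firms price at marginal cost: P = 42, giving Q = 41.
Monopoly sets MR = MC: 83 − 2Q = 42 ⇒ Q = 20.5, P = 83 − 20.5 = 62.5.
DWL is the triangle between Q = 20.5 and Q = 41: ½·(41 − 20.5)·(62.5 − 42) = 210.125.

DWL = 210.125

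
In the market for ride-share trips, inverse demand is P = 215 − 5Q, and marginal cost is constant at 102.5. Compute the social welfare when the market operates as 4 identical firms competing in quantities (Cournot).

With 4 symmetric Cournot firms, each firm's FOC gives 215 − 25q = 102.5, so q = 4.5, Q = 4·4.5 = 18, and P = 125.
CS = ½·(215 − 125)·18 = 810; PS = (125 − 102.5)·18 = 405; TS = 1215.

TS = 1215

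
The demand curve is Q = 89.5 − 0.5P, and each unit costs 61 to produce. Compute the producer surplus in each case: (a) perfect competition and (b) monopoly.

Inverting demand: P = 179 − 2Q.
Under competition P = MC = 61, so Q = (179 − 61)/2 = 59.
PS = (61 − 61)·59 = 0.
Monopoly sets MR = MC: 179 − 4Q = 61 ⇒ Q = 29.5, P = 179 − 2·29.5 = 120.
PS = (120 − 61)·29.5 = 1740.5.

Competition: PS = 0; Monopoly: PS = 1740.5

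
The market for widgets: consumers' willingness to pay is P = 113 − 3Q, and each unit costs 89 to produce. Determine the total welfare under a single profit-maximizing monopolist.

A monopolist chooses Q where MR = MC. MR = 113 − 6Q; setting this equal to 89 gives Q = 4 and P = 101.
CS = ½·(113 − 101)·4 = 24; PS = (101 − 89)·4 = 48; TS = 72.

TS = 72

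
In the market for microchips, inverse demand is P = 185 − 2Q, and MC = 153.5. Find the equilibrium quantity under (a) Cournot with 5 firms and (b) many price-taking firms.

Cournot: Q = 13.125; Competition: Q = 15.75

Cournot with 5 identical firms: the symmetric best-response condition is 185 − 12q = 153.5. Each firm produces q = 2.625, total output Q = 13.125, price P = 158.75.
Perfect competition: P = MC = 153.5, so 185 − 2Q = 153.5 and Q = 15.75.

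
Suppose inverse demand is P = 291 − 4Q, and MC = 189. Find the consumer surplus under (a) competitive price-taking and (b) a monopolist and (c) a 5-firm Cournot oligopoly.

Perfect competition: P = MC = 189, so 291 − 4Q = 189 and Q = 25.5.
CS = ½·(291 − 189)·25.5 = 1300.5.
Monopoly sets MR = MC: 291 − 8Q = 189 ⇒ Q = 12.75, P = 291 − 4·12.75 = 240.
CS = ½·(291 − 240)·12.75 = 325.125.
Cournot with 5 identical firms: the symmetric best-response condition is 291 − 24q = 189. Each firm produces q = 4.25, total output Q = 21.25, price P = 206.
CS = ½·(291 − 206)·21.25 = 903.125.

Competition: CS = 1300.5; Monopoly: CS = 325.125; Cournot: CS = 903.125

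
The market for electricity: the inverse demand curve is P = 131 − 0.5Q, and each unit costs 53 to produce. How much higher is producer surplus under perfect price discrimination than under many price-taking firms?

Producer surplus rises by 6084

Under competition P = MC = 53, so Q = (131 − 53)/0.5 = 156.
PS = (53 − 53)·156 = 0.
With perfect price discrimination, output is the efficient level Q = 156 (where demand meets MC), but every buyer pays their willingness to pay: CS = 0 and PS = total surplus.
PS = ½·(131 − 53)·156 = 6084.
Change in producer surplus: 6084 − 0 = 6084.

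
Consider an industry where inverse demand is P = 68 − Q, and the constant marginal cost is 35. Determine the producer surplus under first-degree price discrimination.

PS = 544.5

Under first-degree price discrimination the firm charges each unit its demand price and produces up to where P = MC, i.e. Q = 33. Consumer surplus is zero; producer surplus equals total surplus.
PS = ½·(68 − 35)·33 = 544.5.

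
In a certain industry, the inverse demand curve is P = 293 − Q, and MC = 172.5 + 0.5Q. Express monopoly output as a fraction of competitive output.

The monopolist equates marginal revenue to marginal cost: 293 − 2Q = 172.5 + 0.5Q, so Q = 48.2. From demand, P = 244.8.
Under competition P = MC: 293 − Q = 172.5 + 0.5Q ⇒ Q = 241/3, P = 638/3.
Ratio Q_m/Q_c = 48.2/(241/3) = 0.6.

Q_m/Q_c = 0.6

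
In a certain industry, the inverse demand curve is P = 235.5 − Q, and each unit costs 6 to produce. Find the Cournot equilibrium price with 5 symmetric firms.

P = 44.25

With 5 symmetric Cournot firms, each firm's FOC gives 235.5 − 6q = 6, so q = 38.25, Q = 5·38.25 = 191.25, and P = 44.25.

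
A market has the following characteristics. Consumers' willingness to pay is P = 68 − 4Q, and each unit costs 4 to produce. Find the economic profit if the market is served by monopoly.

Profit = 256

The monopolist equates marginal revenue to marginal cost: 68 − 8Q = 4, so Q = 8. From demand, P = 36.
Profit = (36 − 4)·8 = 256.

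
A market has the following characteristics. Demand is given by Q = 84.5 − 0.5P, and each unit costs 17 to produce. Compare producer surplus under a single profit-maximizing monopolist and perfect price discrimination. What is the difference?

Inverting demand: P = 169 − 2Q.
A monopolist chooses Q where MR = MC. MR = 169 − 4Q; setting this equal to 17 gives Q = 38 and P = 93.
PS = (93 − 17)·38 = 2888.
A perfectly discriminating monopolist sells every unit with P(Q) ≥ MC(Q), so output equals the competitive quantity Q = 76. Each buyer pays their reservation price, so CS = 0 and the firm captures all surplus.
PS = ½·(169 − 17)·76 = 5776.
Change in producer surplus: 5776 − 2888 = 2888.

PS rises by 2888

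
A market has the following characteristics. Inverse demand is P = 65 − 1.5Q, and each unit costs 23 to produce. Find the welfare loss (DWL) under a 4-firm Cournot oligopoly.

DWL = 23.52

Perfect competition: P = MC = 23, so 65 − 1.5Q = 23 and Q = 28.
With 4 symmetric Cournot firms, each firm's FOC gives 65 − 7.5q = 23, so q = 5.6, Q = 4·5.6 = 22.4, and P = 31.4.
DWL is the triangle between Q = 22.4 and Q = 28: ½·(28 − 22.4)·(31.4 − 23) = 23.52.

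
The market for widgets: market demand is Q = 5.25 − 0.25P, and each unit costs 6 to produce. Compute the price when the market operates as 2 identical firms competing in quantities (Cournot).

P = 11

Inverting demand: P = 21 − 4Q.
In a 2-firm Cournot equilibrium, symmetry and the first-order condition give q = (21 − 6)/(12) = 1.25. So Q = 2.5 and P = 11.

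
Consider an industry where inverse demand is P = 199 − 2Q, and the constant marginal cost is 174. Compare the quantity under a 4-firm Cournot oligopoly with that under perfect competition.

Cournot: Q = 10; Competition: Q = 12.5

Cournot with 4 identical firms: the symmetric best-response condition is 199 − 10q = 174. Each firm produces q = 2.5, total output Q = 10, price P = 179.
Perfect competition: P = MC = 174, so 199 − 2Q = 174 and Q = 12.5.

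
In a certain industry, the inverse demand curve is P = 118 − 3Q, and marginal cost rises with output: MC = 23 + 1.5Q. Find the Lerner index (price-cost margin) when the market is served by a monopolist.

Lerner index = 0.475

Monopoly sets MR = MC: 118 − 6Q = 23 + 1.5Q ⇒ Q = 38/3, P = 118 − 3·38/3 = 80.
Lerner index = (P − MC)/P = (80 − 42)/80 = 0.475.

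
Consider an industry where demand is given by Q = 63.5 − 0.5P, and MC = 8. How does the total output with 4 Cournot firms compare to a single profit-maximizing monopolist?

Inverting demand: P = 127 − 2Q.
Cournot with 4 identical firms: the symmetric best-response condition is 127 − 10q = 8. Each firm produces q = 11.9, total output Q = 47.6, price P = 31.8.
A monopolist chooses Q where MR = MC. MR = 127 − 4Q; setting this equal to 8 gives Q = 29.75 and P = 67.5.

Cournot: Q = 47.6; Monopoly: Q = 29.75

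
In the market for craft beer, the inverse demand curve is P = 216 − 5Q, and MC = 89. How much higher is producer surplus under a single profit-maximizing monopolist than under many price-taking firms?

Producer surplus rises by 806.45

Competitive firms price at marginal cost: P = 89, giving Q = 25.4.
PS = (89 − 89)·25.4 = 0.
The monopolist equates marginal revenue to marginal cost: 216 − 10Q = 89, so Q = 12.7. From demand, P = 152.5.
PS = (152.5 − 89)·12.7 = 806.45.
Change in producer surplus: 806.45 − 0 = 806.45.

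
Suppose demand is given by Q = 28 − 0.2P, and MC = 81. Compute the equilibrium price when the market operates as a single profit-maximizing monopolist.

P = 110.5

Inverting demand: P = 140 − 5Q.
A monopolist chooses Q where MR = MC. MR = 140 − 10Q; setting this equal to 81 gives Q = 5.9 and P = 110.5.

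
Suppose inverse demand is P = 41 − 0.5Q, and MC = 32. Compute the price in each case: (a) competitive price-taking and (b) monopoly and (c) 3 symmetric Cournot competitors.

Competitive firms price at marginal cost: P = 32, giving Q = 18.
The monopolist equates marginal revenue to marginal cost: 41 − Q = 32, so Q = 9. From demand, P = 36.5.
Cournot with 3 identical firms: the symmetric best-response condition is 41 − 2q = 32. Each firm produces q = 4.5, total output Q = 13.5, price P = 34.25.

Competition: P = 32; Monopoly: P = 36.5; Cournot: P = 34.25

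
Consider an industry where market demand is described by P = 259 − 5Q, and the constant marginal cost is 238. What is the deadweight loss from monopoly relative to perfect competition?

Under competition P = MC = 238, so Q = (259 − 238)/5 = 4.2.
Monopoly sets MR = MC: 259 − 10Q = 238 ⇒ Q = 2.1, P = 259 − 5·2.1 = 248.5.
DWL is the triangle between Q = 2.1 and Q = 4.2: ½·(4.2 − 2.1)·(248.5 − 238) = 11.025.

DWL = 11.025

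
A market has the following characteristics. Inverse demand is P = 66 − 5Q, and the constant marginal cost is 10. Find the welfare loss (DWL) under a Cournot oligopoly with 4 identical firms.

Competitive firms price at marginal cost: P = 10, giving Q = 11.2.
In a 4-firm Cournot equilibrium, symmetry and the first-order condition give q = (66 − 10)/(25) = 2.24. So Q = 8.96 and P = 21.2.
DWL is the triangle between Q = 8.96 and Q = 11.2: ½·(11.2 − 8.96)·(21.2 − 10) = 12.544.

DWL = 12.544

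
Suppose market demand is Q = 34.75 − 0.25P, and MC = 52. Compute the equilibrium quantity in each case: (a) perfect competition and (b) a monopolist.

Inverting demand: P = 139 − 4Q.
Perfect competition: P = MC = 52, so 139 − 4Q = 52 and Q = 21.75.
A monopolist chooses Q where MR = MC. MR = 139 − 8Q; setting this equal to 52 gives Q = 10.875 and P = 95.5.

Competition: Q = 21.75; Monopoly: Q = 10.875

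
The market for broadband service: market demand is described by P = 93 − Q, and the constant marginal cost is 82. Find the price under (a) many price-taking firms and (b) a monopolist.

Under competition P = MC = 82, so Q = (93 − 82)/1 = 11.
A monopolist chooses Q where MR = MC. MR = 93 − 2Q; setting this equal to 82 gives Q = 5.5 and P = 87.5.

Competition: P = 82; Monopoly: P = 87.5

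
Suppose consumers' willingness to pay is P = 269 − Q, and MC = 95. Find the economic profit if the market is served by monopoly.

Profit = 7569

A monopolist chooses Q where MR = MC. MR = 269 − 2Q; setting this equal to 95 gives Q = 87 and P = 182.
Profit = (182 − 95)·87 = 7569.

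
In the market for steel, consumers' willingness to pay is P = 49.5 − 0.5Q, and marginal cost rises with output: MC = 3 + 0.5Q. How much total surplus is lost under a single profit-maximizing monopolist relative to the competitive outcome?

Under competition P = MC: 49.5 − 0.5Q = 3 + 0.5Q ⇒ Q = 46.5, P = 26.25.
The monopolist equates marginal revenue to marginal cost: 49.5 − Q = 3 + 0.5Q, so Q = 31. From demand, P = 34.
CS = ½·(49.5 − 26.25)·46.5 = 8649/16; PS = (26.25·46.5 − 3·46.5 − ½·0.5·46.5²) = 8649/16; TS = 1081.125.
CS = ½·(49.5 − 34)·31 = 240.25; PS = (34·31 − 3·31 − ½·0.5·31²) = 720.75; TS = 961.
DWL = 1081.125 − 961 = 120.125.

DWL = 120.125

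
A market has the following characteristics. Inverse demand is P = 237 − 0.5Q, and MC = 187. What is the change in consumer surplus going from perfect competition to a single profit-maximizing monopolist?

Perfect competition: P = MC = 187, so 237 − 0.5Q = 187 and Q = 100.
CS = ½·(237 − 187)·100 = 2500.
Monopoly sets MR = MC: 237 − Q = 187 ⇒ Q = 50, P = 237 − 0.5·50 = 212.
CS = ½·(237 − 212)·50 = 625.
Change in consumer surplus: 625 − 2500 = −1875.

Consumer surplus falls by 1875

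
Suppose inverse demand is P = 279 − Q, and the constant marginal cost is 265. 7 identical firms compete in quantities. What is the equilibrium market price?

P = 266.75

In a 7-firm Cournot equilibrium, symmetry and the first-order condition give q = (279 − 265)/(8) = 1.75. So Q = 12.25 and P = 266.75.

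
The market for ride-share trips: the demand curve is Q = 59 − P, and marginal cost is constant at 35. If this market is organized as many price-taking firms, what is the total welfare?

Inverting demand: P = 59 − Q.
Under competition P = MC = 35, so Q = (59 − 35)/1 = 24.
CS = ½·(59 − 35)·24 = 288; PS = (35 − 35)·24 = 0; TS = 288.

TS = 288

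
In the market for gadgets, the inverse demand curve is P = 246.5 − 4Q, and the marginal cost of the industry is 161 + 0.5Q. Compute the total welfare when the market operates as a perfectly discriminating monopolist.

With perfect price discrimination, output is the efficient level Q = 19 (where demand meets MC), but every buyer pays their willingness to pay: CS = 0 and PS = total surplus.
TS = 812.25 (equal to competitive TS).

TS = 812.25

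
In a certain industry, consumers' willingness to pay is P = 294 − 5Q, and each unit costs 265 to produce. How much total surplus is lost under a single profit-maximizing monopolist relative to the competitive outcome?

DWL = 21.025

Under competition P = MC = 265, so Q = (294 − 265)/5 = 5.8.
A monopolist chooses Q where MR = MC. MR = 294 − 10Q; setting this equal to 265 gives Q = 2.9 and P = 279.5.
DWL is the triangle between Q = 2.9 and Q = 5.8: ½·(5.8 − 2.9)·(279.5 − 265) = 21.025.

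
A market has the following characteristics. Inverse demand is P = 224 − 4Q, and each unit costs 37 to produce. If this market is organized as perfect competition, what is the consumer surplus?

Perfect competition: P = MC = 37, so 224 − 4Q = 37 and Q = 46.75.
CS = ½·(224 − 37)·46.75 = 4371.125.

CS = 4371.125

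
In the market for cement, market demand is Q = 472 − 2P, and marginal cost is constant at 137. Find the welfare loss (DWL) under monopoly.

Inverting demand: P = 236 − 0.5Q.
Competitive firms price at marginal cost: P = 137, giving Q = 198.
Monopoly sets MR = MC: 236 − Q = 137 ⇒ Q = 99, P = 236 − 0.5·99 = 186.5.
DWL is the triangle between Q = 99 and Q = 198: ½·(198 − 99)·(186.5 − 137) = 2450.25.

DWL = 2450.25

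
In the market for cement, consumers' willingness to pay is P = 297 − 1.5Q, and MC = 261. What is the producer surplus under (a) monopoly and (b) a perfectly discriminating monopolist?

A monopolist chooses Q where MR = MC. MR = 297 − 3Q; setting this equal to 261 gives Q = 12 and P = 279.
PS = (279 − 261)·12 = 216.
A perfectly discriminating monopolist sells every unit with P(Q) ≥ MC(Q), so output equals the competitive quantity Q = 24. Each buyer pays their reservation price, so CS = 0 and the firm captures all surplus.
PS = ½·(297 − 261)·24 = 432.

Monopoly: PS = 216; Perfect PD: PS = 432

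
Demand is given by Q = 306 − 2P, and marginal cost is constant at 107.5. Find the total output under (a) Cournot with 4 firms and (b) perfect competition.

Cournot: Q = 72.8; Competition: Q = 91

Inverting demand: P = 153 − 0.5Q.
Cournot with 4 identical firms: the symmetric best-response condition is 153 − 2.5q = 107.5. Each firm produces q = 18.2, total output Q = 72.8, price P = 116.6.
Under competition P = MC = 107.5, so Q = (153 − 107.5)/0.5 = 91.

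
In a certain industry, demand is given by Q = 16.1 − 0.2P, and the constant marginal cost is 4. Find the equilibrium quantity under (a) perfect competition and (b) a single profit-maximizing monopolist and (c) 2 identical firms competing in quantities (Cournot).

Competition: Q = 15.3; Monopoly: Q = 7.65; Cournot: Q = 10.2

Inverting demand: P = 80.5 − 5Q.
Competitive firms price at marginal cost: P = 4, giving Q = 15.3.
Monopoly sets MR = MC: 80.5 − 10Q = 4 ⇒ Q = 7.65, P = 80.5 − 5·7.65 = 42.25.
Cournot with 2 identical firms: the symmetric best-response condition is 80.5 − 15q = 4. Each firm produces q = 5.1, total output Q = 10.2, price P = 29.5.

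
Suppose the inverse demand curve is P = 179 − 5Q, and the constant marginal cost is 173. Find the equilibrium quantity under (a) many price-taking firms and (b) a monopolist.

Competition: Q = 1.2; Monopoly: Q = 0.6

Under competition P = MC = 173, so Q = (179 − 173)/5 = 1.2.
A monopolist chooses Q where MR = MC. MR = 179 − 10Q; setting this equal to 173 gives Q = 0.6 and P = 176.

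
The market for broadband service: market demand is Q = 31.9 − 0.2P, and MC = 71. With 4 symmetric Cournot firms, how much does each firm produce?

q_i = 3.54

Inverting demand: P = 159.5 − 5Q.
With 4 symmetric Cournot firms, each firm's FOC gives 159.5 − 25q = 71, so q = 3.54, Q = 4·3.54 = 14.16, and P = 88.7.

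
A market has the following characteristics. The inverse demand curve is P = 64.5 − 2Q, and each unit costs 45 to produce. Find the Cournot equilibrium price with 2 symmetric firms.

Cournot with 2 identical firms: the symmetric best-response condition is 64.5 − 6q = 45. Each firm produces q = 3.25, total output Q = 6.5, price P = 51.5.

P = 51.5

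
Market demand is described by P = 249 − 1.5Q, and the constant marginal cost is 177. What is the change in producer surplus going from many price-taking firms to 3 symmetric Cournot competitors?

Perfect competition: P = MC = 177, so 249 − 1.5Q = 177 and Q = 48.
PS = (177 − 177)·48 = 0.
Cournot with 3 identical firms: the symmetric best-response condition is 249 − 6q = 177. Each firm produces q = 12, total output Q = 36, price P = 195.
PS = (195 − 177)·36 = 648.
Change in producer surplus: 648 − 0 = 648.

Producer surplus rises by 648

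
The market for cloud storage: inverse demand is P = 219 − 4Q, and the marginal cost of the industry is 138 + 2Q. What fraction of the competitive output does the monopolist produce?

Q_m/Q_c = 0.6

A monopolist chooses Q where MR = MC. MR = 219 − 8Q; setting this equal to 138 + 2Q gives Q = 8.1 and P = 186.6.
Under competition P = MC: 219 − 4Q = 138 + 2Q ⇒ Q = 13.5, P = 165.
Ratio Q_m/Q_c = 8.1/13.5 = 0.6.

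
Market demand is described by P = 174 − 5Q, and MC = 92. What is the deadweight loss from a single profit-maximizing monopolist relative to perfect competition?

DWL = 168.1

Perfect competition: P = MC = 92, so 174 − 5Q = 92 and Q = 16.4.
A monopolist chooses Q where MR = MC. MR = 174 − 10Q; setting this equal to 92 gives Q = 8.2 and P = 133.
DWL is the triangle between Q = 8.2 and Q = 16.4: ½·(16.4 − 8.2)·(133 − 92) = 168.1.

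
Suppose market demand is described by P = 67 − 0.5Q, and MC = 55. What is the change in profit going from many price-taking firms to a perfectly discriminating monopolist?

Profit rises by 144

Competitive firms price at marginal cost: P = 55, giving Q = 24.
Profit = (55 − 55)·24 = 0.
Under first-degree price discrimination the firm charges each unit its demand price and produces up to where P = MC, i.e. Q = 24. Consumer surplus is zero; producer surplus equals total surplus.
PS equals the full surplus area, 144. Profit = 144 = 144.
Change in profit: 144 − 0 = 144.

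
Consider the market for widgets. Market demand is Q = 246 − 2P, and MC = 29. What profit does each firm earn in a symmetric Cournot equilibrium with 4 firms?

π_i = 706.88

Inverting demand: P = 123 − 0.5Q.
In a 4-firm Cournot equilibrium, symmetry and the first-order condition give q = (123 − 29)/(2.5) = 37.6. So Q = 150.4 and P = 47.8.
Each firm's profit = (47.8 − 29)·37.6 = 706.88.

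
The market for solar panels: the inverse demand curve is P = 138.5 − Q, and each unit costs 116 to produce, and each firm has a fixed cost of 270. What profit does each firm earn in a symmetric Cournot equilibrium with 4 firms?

π_i = −249.75

With 4 symmetric Cournot firms, each firm's FOC gives 138.5 − 5q = 116, so q = 4.5, Q = 4·4.5 = 18, and P = 120.5.
Each firm's profit = (120.5 − 116)·4.5 − 270 = −249.75.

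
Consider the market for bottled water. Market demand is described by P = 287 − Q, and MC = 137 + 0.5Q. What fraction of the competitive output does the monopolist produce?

Q_m/Q_c = 0.6

A monopolist chooses Q where MR = MC. MR = 287 − 2Q; setting this equal to 137 + 0.5Q gives Q = 60 and P = 227.
Under competition P = MC: 287 − Q = 137 + 0.5Q ⇒ Q = 100, P = 187.
Ratio Q_m/Q_c = 60/100 = 0.6.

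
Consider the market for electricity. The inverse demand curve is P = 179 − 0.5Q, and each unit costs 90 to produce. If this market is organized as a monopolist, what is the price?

P = 134.5

Monopoly sets MR = MC: 179 − Q = 90 ⇒ Q = 89, P = 179 − 0.5·89 = 134.5.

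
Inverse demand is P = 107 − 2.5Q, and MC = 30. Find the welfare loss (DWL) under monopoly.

DWL = 296.45

Perfect competition: P = MC = 30, so 107 − 2.5Q = 30 and Q = 30.8.
A monopolist chooses Q where MR = MC. MR = 107 − 5Q; setting this equal to 30 gives Q = 15.4 and P = 68.5.
DWL is the triangle between Q = 15.4 and Q = 30.8: ½·(30.8 − 15.4)·(68.5 − 30) = 296.45.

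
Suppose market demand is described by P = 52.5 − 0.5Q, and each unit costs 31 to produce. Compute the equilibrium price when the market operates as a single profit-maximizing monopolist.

P = 41.75

A monopolist chooses Q where MR = MC. MR = 52.5 − Q; setting this equal to 31 gives Q = 21.5 and P = 41.75.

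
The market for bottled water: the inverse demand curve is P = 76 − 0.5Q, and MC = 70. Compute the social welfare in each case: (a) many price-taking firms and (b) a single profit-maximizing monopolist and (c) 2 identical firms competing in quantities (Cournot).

Competitive firms price at marginal cost: P = 70, giving Q = 12.
CS = ½·(76 − 70)·12 = 36; PS = (70 − 70)·12 = 0; TS = 36.
Monopoly sets MR = MC: 76 − Q = 70 ⇒ Q = 6, P = 76 − 0.5·6 = 73.
CS = ½·(76 − 73)·6 = 9; PS = (73 − 70)·6 = 18; TS = 27.
With 2 symmetric Cournot firms, each firm's FOC gives 76 − 1.5q = 70, so q = 4, Q = 2·4 = 8, and P = 72.
CS = ½·(76 − 72)·8 = 16; PS = (72 − 70)·8 = 16; TS = 32.

Competition: TS = 36; Monopoly: TS = 27; Cournot: TS = 32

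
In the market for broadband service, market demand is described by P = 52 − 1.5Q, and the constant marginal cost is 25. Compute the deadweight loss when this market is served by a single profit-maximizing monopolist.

Perfect competition: P = MC = 25, so 52 − 1.5Q = 25 and Q = 18.
A monopolist chooses Q where MR = MC. MR = 52 − 3Q; setting this equal to 25 gives Q = 9 and P = 38.5.
DWL is the triangle between Q = 9 and Q = 18: ½·(18 − 9)·(38.5 − 25) = 60.75.

DWL = 60.75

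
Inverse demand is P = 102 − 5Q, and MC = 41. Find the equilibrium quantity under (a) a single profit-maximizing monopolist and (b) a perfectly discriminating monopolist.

Monopoly: Q = 6.1; Perfect PD: Q = 12.2

A monopolist chooses Q where MR = MC. MR = 102 − 10Q; setting this equal to 41 gives Q = 6.1 and P = 71.5.
Under first-degree price discrimination the firm charges each unit its demand price and produces up to where P = MC, i.e. Q = 12.2. Consumer surplus is zero; producer surplus equals total surplus.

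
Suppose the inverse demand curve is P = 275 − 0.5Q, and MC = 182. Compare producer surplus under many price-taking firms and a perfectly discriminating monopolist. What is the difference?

PS rises by 8649

Competitive firms price at marginal cost: P = 182, giving Q = 186.
PS = (182 − 182)·186 = 0.
Under first-degree price discrimination the firm charges each unit its demand price and produces up to where P = MC, i.e. Q = 186. Consumer surplus is zero; producer surplus equals total surplus.
PS = ½·(275 − 182)·186 = 8649.
Change in producer surplus: 8649 − 0 = 8649.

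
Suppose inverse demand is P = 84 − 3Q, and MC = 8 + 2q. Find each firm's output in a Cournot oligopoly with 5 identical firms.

Cournot with 5 identical firms: the symmetric best-response condition is 84 − 18q = 8 + 2q. Each firm produces q = 3.8, total output Q = 19, price P = 27.

q_i = 3.8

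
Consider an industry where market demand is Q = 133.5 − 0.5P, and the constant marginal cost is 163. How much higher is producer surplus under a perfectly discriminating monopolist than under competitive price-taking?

Inverting demand: P = 267 − 2Q.
Perfect competition: P = MC = 163, so 267 − 2Q = 163 and Q = 52.
PS = (163 − 163)·52 = 0.
With perfect price discrimination, output is the efficient level Q = 52 (where demand meets MC), but every buyer pays their willingness to pay: CS = 0 and PS = total surplus.
PS = ½·(267 − 163)·52 = 2704.
Change in producer surplus: 2704 − 0 = 2704.

Producer surplus rises by 2704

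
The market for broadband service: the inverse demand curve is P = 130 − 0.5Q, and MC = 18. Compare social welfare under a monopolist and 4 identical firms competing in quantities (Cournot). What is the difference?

TS rises by 2634.24

A monopolist chooses Q where MR = MC. MR = 130 − Q; setting this equal to 18 gives Q = 112 and P = 74.
CS = ½·(130 − 74)·112 = 3136; PS = (74 − 18)·112 = 6272; TS = 9408.
Cournot with 4 identical firms: the symmetric best-response condition is 130 − 2.5q = 18. Each firm produces q = 44.8, total output Q = 179.2, price P = 40.4.
CS = ½·(130 − 40.4)·179.2 = 8028.16; PS = (40.4 − 18)·179.2 = 4014.08; TS = 12042.24.
Change in social welfare: 12042.24 − 9408 = 2634.24.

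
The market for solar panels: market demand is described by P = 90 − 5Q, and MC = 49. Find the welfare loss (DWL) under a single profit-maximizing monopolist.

DWL = 42.025

Perfect competition: P = MC = 49, so 90 − 5Q = 49 and Q = 8.2.
The monopolist equates marginal revenue to marginal cost: 90 − 10Q = 49, so Q = 4.1. From demand, P = 69.5.
DWL is the triangle between Q = 4.1 and Q = 8.2: ½·(8.2 − 4.1)·(69.5 − 49) = 42.025.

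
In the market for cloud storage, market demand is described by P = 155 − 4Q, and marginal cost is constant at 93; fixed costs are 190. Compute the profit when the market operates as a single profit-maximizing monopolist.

A monopolist chooses Q where MR = MC. MR = 155 − 8Q; setting this equal to 93 gives Q = 7.75 and P = 124.
Profit = (124 − 93)·7.75 − 190 = 50.25.

Profit = 50.25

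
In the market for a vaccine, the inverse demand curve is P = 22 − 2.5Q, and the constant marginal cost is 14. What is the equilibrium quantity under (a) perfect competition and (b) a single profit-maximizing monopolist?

Perfect competition: P = MC = 14, so 22 − 2.5Q = 14 and Q = 3.2.
The monopolist equates marginal revenue to marginal cost: 22 − 5Q = 14, so Q = 1.6. From demand, P = 18.

Competition: Q = 3.2; Monopoly: Q = 1.6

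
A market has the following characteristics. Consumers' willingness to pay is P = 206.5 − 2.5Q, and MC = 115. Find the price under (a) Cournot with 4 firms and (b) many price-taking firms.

Cournot: P = 133.3; Competition: P = 115

With 4 symmetric Cournot firms, each firm's FOC gives 206.5 − 12.5q = 115, so q = 7.32, Q = 4·7.32 = 29.28, and P = 133.3.
Under competition P = MC = 115, so Q = (206.5 − 115)/2.5 = 36.6.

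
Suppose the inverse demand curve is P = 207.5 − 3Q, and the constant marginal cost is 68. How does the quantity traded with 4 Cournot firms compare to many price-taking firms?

With 4 symmetric Cournot firms, each firm's FOC gives 207.5 − 15q = 68, so q = 9.3, Q = 4·9.3 = 37.2, and P = 95.9.
Under competition P = MC = 68, so Q = (207.5 − 68)/3 = 46.5.

Cournot: Q = 37.2; Competition: Q = 46.5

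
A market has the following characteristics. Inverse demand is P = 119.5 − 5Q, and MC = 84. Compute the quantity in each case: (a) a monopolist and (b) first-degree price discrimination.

The monopolist equates marginal revenue to marginal cost: 119.5 − 10Q = 84, so Q = 3.55. From demand, P = 101.75.
Under first-degree price discrimination the firm charges each unit its demand price and produces up to where P = MC, i.e. Q = 7.1. Consumer surplus is zero; producer surplus equals total surplus.

Monopoly: Q = 3.55; Perfect PD: Q = 7.1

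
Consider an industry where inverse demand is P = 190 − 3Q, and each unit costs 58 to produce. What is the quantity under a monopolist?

Monopoly sets MR = MC: 190 − 6Q = 58 ⇒ Q = 22, P = 190 − 3·22 = 124.

Q = 22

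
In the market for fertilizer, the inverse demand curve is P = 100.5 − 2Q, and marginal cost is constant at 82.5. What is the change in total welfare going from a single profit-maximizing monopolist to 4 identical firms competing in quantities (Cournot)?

Total welfare rises by 17.01

A monopolist chooses Q where MR = MC. MR = 100.5 − 4Q; setting this equal to 82.5 gives Q = 4.5 and P = 91.5.
CS = ½·(100.5 − 91.5)·4.5 = 20.25; PS = (91.5 − 82.5)·4.5 = 40.5; TS = 60.75.
In a 4-firm Cournot equilibrium, symmetry and the first-order condition give q = (100.5 − 82.5)/(10) = 1.8. So Q = 7.2 and P = 86.1.
CS = ½·(100.5 − 86.1)·7.2 = 51.84; PS = (86.1 − 82.5)·7.2 = 25.92; TS = 77.76.
Change in total welfare: 77.76 − 60.75 = 17.01.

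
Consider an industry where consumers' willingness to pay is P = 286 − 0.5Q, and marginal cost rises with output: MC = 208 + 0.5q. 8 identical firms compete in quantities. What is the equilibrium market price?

With 8 symmetric Cournot firms, each firm's FOC gives 286 − 4.5q = 208 + 0.5q, so q = 15.6, Q = 8·15.6 = 124.8, and P = 223.6.

P = 223.6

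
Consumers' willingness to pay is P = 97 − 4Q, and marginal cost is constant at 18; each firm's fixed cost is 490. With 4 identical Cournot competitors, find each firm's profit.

π_i = −427.59

In a 4-firm Cournot equilibrium, symmetry and the first-order condition give q = (97 − 18)/(20) = 3.95. So Q = 15.8 and P = 33.8.
Each firm's profit = (33.8 − 18)·3.95 − 490 = −427.59.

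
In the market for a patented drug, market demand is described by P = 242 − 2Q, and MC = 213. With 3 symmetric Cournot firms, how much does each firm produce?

q_i = 3.625

With 3 symmetric Cournot firms, each firm's FOC gives 242 − 8q = 213, so q = 3.625, Q = 3·3.625 = 10.875, and P = 220.25.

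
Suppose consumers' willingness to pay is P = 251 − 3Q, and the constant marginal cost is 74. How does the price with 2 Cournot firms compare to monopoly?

Cournot with 2 identical firms: the symmetric best-response condition is 251 − 9q = 74. Each firm produces q = 59/3, total output Q = 118/3, price P = 133.
Monopoly sets MR = MC: 251 − 6Q = 74 ⇒ Q = 29.5, P = 251 − 3·29.5 = 162.5.

Cournot: P = 133; Monopoly: P = 162.5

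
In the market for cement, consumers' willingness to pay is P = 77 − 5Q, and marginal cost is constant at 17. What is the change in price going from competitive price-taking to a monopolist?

P rises by 30

Perfect competition: P = MC = 17, so 77 − 5Q = 17 and Q = 12.
Monopoly sets MR = MC: 77 − 10Q = 17 ⇒ Q = 6, P = 77 − 5·6 = 47.
Change in price: 47 − 17 = 30.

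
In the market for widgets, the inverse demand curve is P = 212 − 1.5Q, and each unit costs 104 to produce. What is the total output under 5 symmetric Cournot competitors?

With 5 symmetric Cournot firms, each firm's FOC gives 212 − 9q = 104, so q = 12, Q = 5·12 = 60, and P = 122.

Q = 60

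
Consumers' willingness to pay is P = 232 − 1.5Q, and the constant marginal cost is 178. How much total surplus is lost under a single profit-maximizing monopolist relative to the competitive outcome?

DWL = 243

Under competition P = MC = 178, so Q = (232 − 178)/1.5 = 36.
The monopolist equates marginal revenue to marginal cost: 232 − 3Q = 178, so Q = 18. From demand, P = 205.
DWL is the triangle between Q = 18 and Q = 36: ½·(36 − 18)·(205 − 178) = 243.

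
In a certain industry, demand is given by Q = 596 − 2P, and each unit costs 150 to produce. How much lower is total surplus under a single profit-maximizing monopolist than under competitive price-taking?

Total surplus falls by 5476

Inverting demand: P = 298 − 0.5Q.
Under competition P = MC = 150, so Q = (298 − 150)/0.5 = 296.
CS = ½·(298 − 150)·296 = 21904; PS = (150 − 150)·296 = 0; TS = 21904.
Monopoly sets MR = MC: 298 − Q = 150 ⇒ Q = 148, P = 298 − 0.5·148 = 224.
CS = ½·(298 − 224)·148 = 5476; PS = (224 − 150)·148 = 10952; TS = 16428.
Change in total surplus: 16428 − 21904 = −5476.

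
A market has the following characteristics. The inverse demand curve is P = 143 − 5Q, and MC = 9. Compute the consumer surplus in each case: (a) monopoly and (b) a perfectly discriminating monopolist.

The monopolist equates marginal revenue to marginal cost: 143 − 10Q = 9, so Q = 13.4. From demand, P = 76.
CS = ½·(143 − 76)·13.4 = 448.9.
With perfect price discrimination, output is the efficient level Q = 26.8 (where demand meets MC), but every buyer pays their willingness to pay: CS = 0 and PS = total surplus.
CS = 0.

Monopoly: CS = 448.9; Perfect PD: CS = 0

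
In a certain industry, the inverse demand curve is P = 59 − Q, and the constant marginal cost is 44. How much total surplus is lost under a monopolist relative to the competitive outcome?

Under competition P = MC = 44, so Q = (59 − 44)/1 = 15.
Monopoly sets MR = MC: 59 − 2Q = 44 ⇒ Q = 7.5, P = 59 − 7.5 = 51.5.
DWL is the triangle between Q = 7.5 and Q = 15: ½·(15 − 7.5)·(51.5 − 44) = 28.125.

DWL = 28.125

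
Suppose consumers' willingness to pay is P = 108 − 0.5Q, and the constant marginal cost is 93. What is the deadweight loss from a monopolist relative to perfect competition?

Competitive firms price at marginal cost: P = 93, giving Q = 30.
The monopolist equates marginal revenue to marginal cost: 108 − Q = 93, so Q = 15. From demand, P = 100.5.
DWL is the triangle between Q = 15 and Q = 30: ½·(30 − 15)·(100.5 − 93) = 56.25.

DWL = 56.25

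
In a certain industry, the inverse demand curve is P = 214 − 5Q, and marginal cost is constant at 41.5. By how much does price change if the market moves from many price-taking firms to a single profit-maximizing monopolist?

Competitive firms price at marginal cost: P = 41.5, giving Q = 34.5.
A monopolist chooses Q where MR = MC. MR = 214 − 10Q; setting this equal to 41.5 gives Q = 17.25 and P = 127.75.
Change in price: 127.75 − 41.5 = 86.25.

P rises by 86.25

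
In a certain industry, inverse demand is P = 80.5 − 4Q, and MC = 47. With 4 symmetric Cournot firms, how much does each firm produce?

q_i = 1.675

Cournot with 4 identical firms: the symmetric best-response condition is 80.5 − 20q = 47. Each firm produces q = 1.675, total output Q = 6.7, price P = 53.7.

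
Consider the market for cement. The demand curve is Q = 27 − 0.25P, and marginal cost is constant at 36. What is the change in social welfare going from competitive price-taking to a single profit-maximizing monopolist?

Social welfare falls by 162

Inverting demand: P = 108 − 4Q.
Competitive firms price at marginal cost: P = 36, giving Q = 18.
CS = ½·(108 − 36)·18 = 648; PS = (36 − 36)·18 = 0; TS = 648.
A monopolist chooses Q where MR = MC. MR = 108 − 8Q; setting this equal to 36 gives Q = 9 and P = 72.
CS = ½·(108 − 72)·9 = 162; PS = (72 − 36)·9 = 324; TS = 486.
Change in social welfare: 486 − 648 = −162.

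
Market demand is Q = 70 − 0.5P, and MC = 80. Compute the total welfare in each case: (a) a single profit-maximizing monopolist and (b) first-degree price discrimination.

Inverting demand: P = 140 − 2Q.
Monopoly sets MR = MC: 140 − 4Q = 80 ⇒ Q = 15, P = 140 − 2·15 = 110.
CS = ½·(140 − 110)·15 = 225; PS = (110 − 80)·15 = 450; TS = 675.
With perfect price discrimination, output is the efficient level Q = 30 (where demand meets MC), but every buyer pays their willingness to pay: CS = 0 and PS = total surplus.
TS = 900 (equal to competitive TS).

Monopoly: TS = 675; Perfect PD: TS = 900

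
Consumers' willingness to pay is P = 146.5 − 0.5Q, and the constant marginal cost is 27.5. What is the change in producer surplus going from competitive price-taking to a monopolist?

PS rises by 7080.5

Perfect competition: P = MC = 27.5, so 146.5 − 0.5Q = 27.5 and Q = 238.
PS = (27.5 − 27.5)·238 = 0.
The monopolist equates marginal revenue to marginal cost: 146.5 − Q = 27.5, so Q = 119. From demand, P = 87.
PS = (87 − 27.5)·119 = 7080.5.
Change in producer surplus: 7080.5 − 0 = 7080.5.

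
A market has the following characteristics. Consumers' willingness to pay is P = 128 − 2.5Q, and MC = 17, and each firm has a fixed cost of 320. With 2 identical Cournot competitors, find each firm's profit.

π_i = 227.6

Cournot with 2 identical firms: the symmetric best-response condition is 128 − 7.5q = 17. Each firm produces q = 14.8, total output Q = 29.6, price P = 54.
Each firm's profit = (54 − 17)·14.8 − 320 = 227.6.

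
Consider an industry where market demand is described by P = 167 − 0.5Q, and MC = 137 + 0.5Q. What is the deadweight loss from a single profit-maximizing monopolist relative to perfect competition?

DWL = 50

Competitive equilibrium sets price equal to marginal cost: 167 − 0.5Q = 137 + 0.5Q, so Q = 30 and P = 152.
A monopolist chooses Q where MR = MC. MR = 167 − Q; setting this equal to 137 + 0.5Q gives Q = 20 and P = 157.
CS = ½·(167 − 152)·30 = 225; PS = (152·30 − 137·30 − ½·0.5·30²) = 225; TS = 450.
CS = ½·(167 − 157)·20 = 100; PS = (157·20 − 137·20 − ½·0.5·20²) = 300; TS = 400.
DWL = 450 − 400 = 50.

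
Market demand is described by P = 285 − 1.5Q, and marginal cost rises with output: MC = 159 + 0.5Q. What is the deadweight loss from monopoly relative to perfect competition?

Competitive equilibrium sets price equal to marginal cost: 285 − 1.5Q = 159 + 0.5Q, so Q = 63 and P = 190.5.
Monopoly sets MR = MC: 285 − 3Q = 159 + 0.5Q ⇒ Q = 36, P = 285 − 1.5·36 = 231.
CS = ½·(285 − 190.5)·63 = 2976.75; PS = (190.5·63 − 159·63 − ½·0.5·63²) = 992.25; TS = 3969.
CS = ½·(285 − 231)·36 = 972; PS = (231·36 − 159·36 − ½·0.5·36²) = 2268; TS = 3240.
DWL = 3969 − 3240 = 729.

DWL = 729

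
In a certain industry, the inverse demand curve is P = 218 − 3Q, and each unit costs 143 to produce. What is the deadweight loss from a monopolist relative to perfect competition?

DWL = 234.375

Perfect competition: P = MC = 143, so 218 − 3Q = 143 and Q = 25.
The monopolist equates marginal revenue to marginal cost: 218 − 6Q = 143, so Q = 12.5. From demand, P = 180.5.
DWL is the triangle between Q = 12.5 and Q = 25: ½·(25 − 12.5)·(180.5 − 143) = 234.375.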